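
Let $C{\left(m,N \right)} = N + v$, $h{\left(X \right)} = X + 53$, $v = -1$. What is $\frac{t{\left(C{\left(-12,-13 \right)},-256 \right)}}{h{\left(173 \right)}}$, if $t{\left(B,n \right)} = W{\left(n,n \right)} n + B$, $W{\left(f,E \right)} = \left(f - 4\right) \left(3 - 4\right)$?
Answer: $- \frac{33287}{113} \approx -294.58$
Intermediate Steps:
$h{\left(X \right)} = 53 + X$
$C{\left(m,N \right)} = -1 + N$ ($C{\left(m,N \right)} = N - 1 = -1 + N$)
$W{\left(f,E \right)} = 4 - f$ ($W{\left(f,E \right)} = \left(-4 + f\right) \left(-1\right) = 4 - f$)
$t{\left(B,n \right)} = B + n \left(4 - n\right)$ ($t{\left(B,n \right)} = \left(4 - n\right) n + B = n \left(4 - n\right) + B = B + n \left(4 - n\right)$)
$\frac{t{\left(C{\left(-12,-13 \right)},-256 \right)}}{h{\left(173 \right)}} = \frac{\left(-1 - 13\right) - - 256 \left(-4 - 256\right)}{53 + 173} = \frac{-14 - \left(-256\right) \left(-260\right)}{226} = \left(-14 - 66560\right) \frac{1}{226} = \left(-66574\right) \frac{1}{226} = - \frac{33287}{113}$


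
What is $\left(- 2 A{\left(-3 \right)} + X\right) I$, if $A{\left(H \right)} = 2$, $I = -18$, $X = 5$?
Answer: $-18$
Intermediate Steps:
$\left(- 2 A{\left(-3 \right)} + X\right) I = \left(\left(-2\right) 2 + 5\right) \left(-18\right) = \left(-4 + 5\right) \left(-18\right) = 1 \left(-18\right) = -18$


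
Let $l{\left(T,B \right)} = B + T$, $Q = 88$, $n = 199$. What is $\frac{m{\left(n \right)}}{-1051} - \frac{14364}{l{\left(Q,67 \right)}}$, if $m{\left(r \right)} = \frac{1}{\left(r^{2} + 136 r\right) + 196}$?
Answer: $- \frac{1009371365759}{10891991205} \approx -92.671$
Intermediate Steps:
$m{\left(r \right)} = \frac{1}{196 + r^{2} + 136 r}$
$\frac{m{\left(n \right)}}{-1051} - \frac{14364}{l{\left(Q,67 \right)}} = \frac{1}{\left(196 + 199^{2} + 136 \cdot 199\right) \left(-1051\right)} - \frac{14364}{67 + 88} = \frac{1}{196 + 39601 + 27064} \left(- \frac{1}{1051}\right) - \frac{14364}{155} = \frac{1}{66861} \left(- \frac{1}{1051}\right) - \frac{14364}{155} = - \frac{1}{70270911} - \frac{14364}{155} = - \frac{1009371365759}{10891991205}$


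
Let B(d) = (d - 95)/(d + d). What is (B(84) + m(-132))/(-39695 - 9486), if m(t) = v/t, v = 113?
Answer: 1703/90886488 ≈ 1.8738e-5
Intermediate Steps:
B(d) = (-95 + d)/(2*d) (B(d) = (-95 + d)/((2*d)) = (-95 + d)*(1/(2*d)) = (-95 + d)/(2*d))
m(t) = 113/t
(B(84) + m(-132))/(-39695 - 9486) = ((½)*(-95 + 84)/84 + 113/(-132))/(-39695 - 9486) = ((½)*(1/84)*(-11) + 113*(-1/132))/(-49181) = (-11/168 - 113/132)*(-1/49181) = -1703/1848*(-1/49181) = 1703/90886488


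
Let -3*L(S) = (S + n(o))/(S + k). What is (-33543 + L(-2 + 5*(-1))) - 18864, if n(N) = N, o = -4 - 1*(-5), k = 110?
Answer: -5397919/103 ≈ -52407.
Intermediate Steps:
o = 1 (o = -4 + 5 = 1)
L(S) = -(1 + S)/(3*(110 + S)) (L(S) = -(S + 1)/(3*(S + 110)) = -(1 + S)/(3*(110 + S)))
(-33543 + L(-2 + 5*(-1))) - 18864 = (-33543 + (-1 - (-2 + 5*(-1)))/(3*(110 + (-2 + 5*(-1))))) - 18864 = (-33543 + (-1 - (-2 - 5))/(3*(110 + (-2 - 5)))) - 18864 = (-33543 + (-1 - 1*(-7))/(3*(110 - 7))) - 18864 = (-33543 + (1/3)*(-1 + 7)/103) - 18864 = (-33543 + (1/3)*(1/103)*6) - 18864 = (-33543 + 2/103) - 18864 = -3454927/103 - 18864 = -5397919/103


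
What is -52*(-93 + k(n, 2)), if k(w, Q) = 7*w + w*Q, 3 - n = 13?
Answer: 9516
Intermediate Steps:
n = -10 (n = 3 - 1*13 = 3 - 13 = -10)
k(w, Q) = 7*w + Q*w
-52*(-93 + k(n, 2)) = -52*(-93 - 10*(7 + 2)) = -52*(-93 - 10*9) = -52*(-93 - 90) = -52*(-183) = 9516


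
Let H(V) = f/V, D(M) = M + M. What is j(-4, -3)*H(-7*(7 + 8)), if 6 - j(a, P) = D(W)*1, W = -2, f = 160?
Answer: -320/21 ≈ -15.238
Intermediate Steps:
D(M) = 2*M
H(V) = 160/V
j(a, P) = 10 (j(a, P) = 6 - 2*(-2) = 6 - (-4) = 6 - 1*(-4) = 6 + 4 = 10)
j(-4, -3)*H(-7*(7 + 8)) = 10*(160/((-7*(7 + 8)))) = 10*(160/((-7*15))) = 10*(160/(-105)) = 10*(160*(-1/105)) = 10*(-32/21) = -320/21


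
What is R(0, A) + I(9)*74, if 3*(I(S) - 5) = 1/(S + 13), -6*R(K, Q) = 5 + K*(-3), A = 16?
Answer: 24439/66 ≈ 370.29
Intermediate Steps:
R(K, Q) = -⅚ + K/2 (R(K, Q) = -(5 + K*(-3))/6 = -(5 - 3*K)/6 = -⅚ + K/2)
I(S) = 5 + 1/(3*(13 + S)) (I(S) = 5 + 1/(3*(S + 13)) = 5 + 1/(3*(13 + S)))
R(0, A) + I(9)*74 = (-⅚ + (½)*0) + ((196 + 15*9)/(3*(13 + 9)))*74 = (-⅚ + 0) + ((⅓)*(196 + 135)/22)*74 = -⅚ + ((⅓)*(1/22)*331)*74 = -⅚ + (331/66)*74 = -⅚ + 12247/33 = 24439/66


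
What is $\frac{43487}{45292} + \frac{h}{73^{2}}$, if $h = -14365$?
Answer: $- \frac{418877357}{241361068} \approx -1.7355$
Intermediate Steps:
$\frac{43487}{45292} + \frac{h}{73^{2}} = \frac{43487}{45292} - \frac{14365}{73^{2}} = 43487 \cdot \frac{1}{45292} - \frac{14365}{5329} = \frac{43487}{45292} - \frac{14365}{5329} = - \frac{418877357}{241361068}$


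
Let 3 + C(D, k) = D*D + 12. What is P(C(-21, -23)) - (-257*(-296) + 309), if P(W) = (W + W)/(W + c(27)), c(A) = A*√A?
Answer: -172386917/2257 - 900*√3/2257 ≈ -76380.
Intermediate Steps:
c(A) = A^(3/2)
C(D, k) = 9 + D² (C(D, k) = -3 + (D*D + 12) = -3 + (D² + 12) = -3 + (12 + D²) = 9 + D²)
P(W) = 2*W/(W + 81*√3) (P(W) = (W + W)/(W + 27^(3/2)) = (2*W)/(W + 81*√3) = 2*W/(W + 81*√3))
P(C(-21, -23)) - (-257*(-296) + 309) = 2*(9 + (-21)²)/((9 + (-21)²) + 81*√3) - (-257*(-296) + 309) = 2*(9 + 441)/((9 + 441) + 81*√3) - (76072 + 309) = 2*450/(450 + 81*√3) - 1*76381 = 900/(450 + 81*√3) - 76381 = -76381 + 900/(450 + 81*√3)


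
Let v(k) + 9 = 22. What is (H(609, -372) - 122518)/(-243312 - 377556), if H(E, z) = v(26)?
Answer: 40835/206956 ≈ 0.19731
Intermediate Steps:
v(k) = 13 (v(k) = -9 + 22 = 13)
H(E, z) = 13
(H(609, -372) - 122518)/(-243312 - 377556) = (13 - 122518)/(-243312 - 377556) = -122505/(-620868) = -122505*(-1/620868) = 40835/206956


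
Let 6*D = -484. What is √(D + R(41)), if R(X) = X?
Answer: I*√357/3 ≈ 6.2981*I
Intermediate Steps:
D = -242/3 (D = (⅙)*(-484) = -242/3 ≈ -80.667)
√(D + R(41)) = √(-242/3 + 41) = √(-119/3) = I*√357/3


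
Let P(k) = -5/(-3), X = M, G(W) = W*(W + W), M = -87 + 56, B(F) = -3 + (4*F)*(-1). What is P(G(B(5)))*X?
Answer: -155/3 ≈ -51.667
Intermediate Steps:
B(F) = -3 - 4*F
M = -31
G(W) = 2*W**2 (G(W) = W*(2*W) = 2*W**2)
X = -31
P(k) = 5/3 (P(k) = -5*(-1/3) = 5/3)
P(G(B(5)))*X = (5/3)*(-31) = -155/3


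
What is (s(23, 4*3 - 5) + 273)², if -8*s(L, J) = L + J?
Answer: 1159929/16 ≈ 72496.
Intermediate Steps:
s(L, J) = -J/8 - L/8 (s(L, J) = -(L + J)/8 = -(J + L)/8 = -J/8 - L/8)
(s(23, 4*3 - 5) + 273)² = ((-(4*3 - 5)/8 - ⅛*23) + 273)² = ((-(12 - 5)/8 - 23/8) + 273)² = ((-⅛*7 - 23/8) + 273)² = ((-7/8 - 23/8) + 273)² = (-15/4 + 273)² = (1077/4)² = 1159929/16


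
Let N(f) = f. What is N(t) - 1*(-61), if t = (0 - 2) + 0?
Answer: 59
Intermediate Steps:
t = -2 (t = -2 + 0 = -2)
N(t) - 1*(-61) = -2 - 1*(-61) = -2 + 61 = 59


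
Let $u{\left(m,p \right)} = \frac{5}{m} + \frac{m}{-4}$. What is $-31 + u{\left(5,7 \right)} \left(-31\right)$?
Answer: $- \frac{93}{4} \approx -23.25$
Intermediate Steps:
$u{\left(m,p \right)} = \frac{5}{m} - \frac{m}{4}$ ($u{\left(m,p \right)} = \frac{5}{m} + m \left(- \frac{1}{4}\right) = \frac{5}{m} - \frac{m}{4}$)
$-31 + u{\left(5,7 \right)} \left(-31\right) = -31 + \left(\frac{5}{5} - \frac{5}{4}\right) \left(-31\right) = -31 + \left(5 \cdot \frac{1}{5} - \frac{5}{4}\right) \left(-31\right) = -31 + \left(1 - \frac{5}{4}\right) \left(-31\right) = -31 - - \frac{31}{4} = -31 + \frac{31}{4} = - \frac{93}{4}$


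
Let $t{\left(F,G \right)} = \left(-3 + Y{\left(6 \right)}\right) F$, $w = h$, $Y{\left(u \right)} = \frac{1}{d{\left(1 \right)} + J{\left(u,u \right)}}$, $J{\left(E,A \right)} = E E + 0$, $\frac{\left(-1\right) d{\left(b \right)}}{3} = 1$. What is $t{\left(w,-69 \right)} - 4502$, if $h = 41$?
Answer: $- \frac{152584}{33} \approx -4623.8$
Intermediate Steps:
$d{\left(b \right)} = -3$ ($d{\left(b \right)} = \left(-3\right) 1 = -3$)
$J{\left(E,A \right)} = E^{2}$ ($J{\left(E,A \right)} = E^{2} + 0 = E^{2}$)
$Y{\left(u \right)} = \frac{1}{-3 + u^{2}}$
$w = 41$
$t{\left(F,G \right)} = - \frac{98 F}{33}$ ($t{\left(F,G \right)} = \left(-3 + \frac{1}{-3 + 6^{2}}\right) F = \left(-3 + \frac{1}{-3 + 36}\right) F = \left(-3 + \frac{1}{33}\right) F = - \frac{98 F}{33}$)
$t{\left(w,-69 \right)} - 4502 = \left(- \frac{98}{33}\right) 41 - 4502 = - \frac{4018}{33} - 4502 = - \frac{152584}{33}$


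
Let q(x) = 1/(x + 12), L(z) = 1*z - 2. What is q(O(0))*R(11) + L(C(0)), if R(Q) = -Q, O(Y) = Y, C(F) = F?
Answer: -35/12 ≈ -2.9167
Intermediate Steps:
L(z) = -2 + z (L(z) = z - 2 = -2 + z)
q(x) = 1/(12 + x)
q(O(0))*R(11) + L(C(0)) = (-1*11)/(12 + 0) + (-2 + 0) = -11/12 - 2 = -35/12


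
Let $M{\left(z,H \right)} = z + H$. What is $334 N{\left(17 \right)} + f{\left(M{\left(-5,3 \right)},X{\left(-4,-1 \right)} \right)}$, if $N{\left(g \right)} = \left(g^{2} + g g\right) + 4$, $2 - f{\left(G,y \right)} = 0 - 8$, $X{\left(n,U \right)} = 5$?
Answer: $194398$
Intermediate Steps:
$M{\left(z,H \right)} = H + z$
$f{\left(G,y \right)} = 10$ ($f{\left(G,y \right)} = 2 - \left(0 - 8\right) = 2 - -8 = 2 + 8 = 10$)
$N{\left(g \right)} = 4 + 2 g^{2}$ ($N{\left(g \right)} = \left(g^{2} + g^{2}\right) + 4 = 2 g^{2} + 4 = 4 + 2 g^{2}$)
$334 N{\left(17 \right)} + f{\left(M{\left(-5,3 \right)},X{\left(-4,-1 \right)} \right)} = 334 \left(4 + 2 \cdot 17^{2}\right) + 10 = 334 \left(4 + 2 \cdot 289\right) + 10 = 334 \left(4 + 578\right) + 10 = 334 \cdot 582 + 10 = 194388 + 10 = 194398$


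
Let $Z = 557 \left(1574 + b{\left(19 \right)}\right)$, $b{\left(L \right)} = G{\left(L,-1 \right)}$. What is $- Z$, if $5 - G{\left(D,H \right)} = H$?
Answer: $-880060$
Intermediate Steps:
$G{\left(D,H \right)} = 5 - H$
$b{\left(L \right)} = 6$ ($b{\left(L \right)} = 5 - -1 = 5 + 1 = 6$)
$Z = 880060$ ($Z = 557 \left(1574 + 6\right) = 557 \cdot 1580 = 880060$)
$- Z = \left(-1\right) 880060 = -880060$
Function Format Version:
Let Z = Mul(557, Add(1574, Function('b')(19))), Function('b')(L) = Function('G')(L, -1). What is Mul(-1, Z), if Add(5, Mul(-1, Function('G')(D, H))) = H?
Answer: -880060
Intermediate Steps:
Function('G')(D, H) = Add(5, Mul(-1, H))
Function('b')(L) = 6 (Function('b')(L) = Add(5, Mul(-1, -1)) = Add(5, 1) = 6)
Z = 880060 (Z = Mul(557, Add(1574, 6)) = Mul(557, 1580) = 880060)
Mul(-1, Z) = Mul(-1, 880060) = -880060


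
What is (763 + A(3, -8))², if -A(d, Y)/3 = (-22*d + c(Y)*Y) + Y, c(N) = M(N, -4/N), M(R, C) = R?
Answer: 628849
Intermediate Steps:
c(N) = N
A(d, Y) = -3*Y - 3*Y² + 66*d (A(d, Y) = -3*((-22*d + Y*Y) + Y) = -3*((-22*d + Y²) + Y) = -3*((Y² - 22*d) + Y) = -3*(Y + Y² - 22*d) = -3*Y - 3*Y² + 66*d)
(763 + A(3, -8))² = (763 + (-3*(-8) - 3*(-8)² + 66*3))² = (763 + (24 - 3*64 + 198))² = (763 + (24 - 192 + 198))² = (763 + 30)² = 793² = 628849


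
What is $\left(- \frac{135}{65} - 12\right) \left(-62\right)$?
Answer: $\frac{11346}{13} \approx 872.77$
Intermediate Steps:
$\left(- \frac{135}{65} - 12\right) \left(-62\right) = \left(\left(-135\right) \frac{1}{65} - 12\right) \left(-62\right) = \left(- \frac{27}{13} - 12\right) \left(-62\right) = \left(- \frac{183}{13}\right) \left(-62\right) = \frac{11346}{13}$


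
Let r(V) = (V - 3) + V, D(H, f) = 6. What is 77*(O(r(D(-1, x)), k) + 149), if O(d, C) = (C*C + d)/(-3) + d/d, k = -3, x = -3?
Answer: 11088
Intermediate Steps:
r(V) = -3 + 2*V (r(V) = (-3 + V) + V = -3 + 2*V)
O(d, C) = 1 - d/3 - C²/3 (O(d, C) = (C² + d)*(-⅓) + 1 = (d + C²)*(-⅓) + 1 = (-d/3 - C²/3) + 1 = 1 - d/3 - C²/3)
77*(O(r(D(-1, x)), k) + 149) = 77*((1 - (-3 + 2*6)/3 - ⅓*(-3)²) + 149) = 77*((1 - (-3 + 12)/3 - ⅓*9) + 149) = 77*((1 - ⅓*9 - 3) + 149) = 77*((1 - 3 - 3) + 149) = 77*(-5 + 149) = 77*144 = 11088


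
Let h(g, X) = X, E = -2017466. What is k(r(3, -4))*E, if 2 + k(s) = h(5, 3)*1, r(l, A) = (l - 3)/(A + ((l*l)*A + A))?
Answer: -2017466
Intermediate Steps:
r(l, A) = (-3 + l)/(2*A + A*l**2) (r(l, A) = (-3 + l)/(A + (l**2*A + A)) = (-3 + l)/(A + (A*l**2 + A)) = (-3 + l)/(A + (A + A*l**2)) = (-3 + l)/(2*A + A*l**2))
k(s) = 1 (k(s) = -2 + 3*1 = -2 + 3 = 1)
k(r(3, -4))*E = 1*(-2017466) = -2017466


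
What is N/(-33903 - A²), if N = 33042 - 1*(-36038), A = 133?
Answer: -8635/6449 ≈ -1.3390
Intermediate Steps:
N = 69080 (N = 33042 + 36038 = 69080)
N/(-33903 - A²) = 69080/(-33903 - 1*133²) = 69080/(-33903 - 1*17689) = 69080/(-33903 - 17689) = 69080/(-51592) = 69080*(-1/51592) = -8635/6449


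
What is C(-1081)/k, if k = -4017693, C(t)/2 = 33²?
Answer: -726/1339231 ≈ -0.00054210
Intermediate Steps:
C(t) = 2178 (C(t) = 2*33² = 2*1089 = 2178)
C(-1081)/k = 2178/(-4017693) = 2178*(-1/4017693) = -726/1339231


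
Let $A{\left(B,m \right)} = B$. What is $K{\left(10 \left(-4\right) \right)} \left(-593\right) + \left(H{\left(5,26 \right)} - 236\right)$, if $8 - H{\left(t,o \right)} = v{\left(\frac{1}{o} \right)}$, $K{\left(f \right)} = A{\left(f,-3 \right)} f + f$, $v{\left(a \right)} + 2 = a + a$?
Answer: $- \frac{12028979}{13} \approx -9.2531 \cdot 10^{5}$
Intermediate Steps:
$v{\left(a \right)} = -2 + 2 a$ ($v{\left(a \right)} = -2 + \left(a + a\right) = -2 + 2 a$)
$K{\left(f \right)} = f + f^{2}$ ($K{\left(f \right)} = f f + f = f^{2} + f = f + f^{2}$)
$H{\left(t,o \right)} = 10 - \frac{2}{o}$ ($H{\left(t,o \right)} = 8 - \left(-2 + \frac{2}{o}\right) = 8 + \left(2 - \frac{2}{o}\right) = 10 - \frac{2}{o}$)
$K{\left(10 \left(-4\right) \right)} \left(-593\right) + \left(H{\left(5,26 \right)} - 236\right) = 10 \left(-4\right) \left(1 + 10 \left(-4\right)\right) \left(-593\right) - \left(226 + \frac{1}{13}\right) = - 40 \left(1 - 40\right) \left(-593\right) + \left(\left(10 - \frac{1}{13}\right) - 236\right) = \left(-40\right) \left(-39\right) \left(-593\right) + \left(\left(10 - \frac{1}{13}\right) - 236\right) = 1560 \left(-593\right) + \left(\frac{129}{13} - 236\right) = -925080 - \frac{2939}{13} = - \frac{12028979}{13}$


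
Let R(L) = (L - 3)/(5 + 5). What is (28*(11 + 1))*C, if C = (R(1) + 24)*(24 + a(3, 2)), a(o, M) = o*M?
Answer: 239904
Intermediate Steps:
R(L) = -3/10 + L/10 (R(L) = (-3 + L)/10 = (-3 + L)*(1/10) = -3/10 + L/10)
a(o, M) = M*o
C = 714 (C = ((-3/10 + (1/10)*1) + 24)*(24 + 2*3) = ((-3/10 + 1/10) + 24)*(24 + 6) = (-1/5 + 24)*30 = (119/5)*30 = 714)
(28*(11 + 1))*C = (28*(11 + 1))*714 = (28*12)*714 = 336*714 = 239904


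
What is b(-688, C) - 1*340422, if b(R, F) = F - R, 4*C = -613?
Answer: -1359549/4 ≈ -3.3989e+5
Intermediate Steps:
C = -613/4 (C = (¼)*(-613) = -613/4 ≈ -153.25)
b(-688, C) - 1*340422 = (-613/4 - 1*(-688)) - 1*340422 = (-613/4 + 688) - 340422 = 2139/4 - 340422 = -1359549/4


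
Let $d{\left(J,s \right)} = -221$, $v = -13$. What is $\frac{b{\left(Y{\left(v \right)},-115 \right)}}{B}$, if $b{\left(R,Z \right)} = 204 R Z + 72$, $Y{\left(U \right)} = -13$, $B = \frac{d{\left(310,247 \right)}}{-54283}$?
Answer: $\frac{16559137716}{221} \approx 7.4928 \cdot 10^{7}$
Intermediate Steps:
$B = \frac{221}{54283}$ ($B = - \frac{221}{-54283} = \left(-221\right) \left(- \frac{1}{54283}\right) = \frac{221}{54283} \approx 0.0040713$)
$b{\left(R,Z \right)} = 72 + 204 R Z$ ($b{\left(R,Z \right)} = 204 R Z + 72 = 72 + 204 R Z$)
$\frac{b{\left(Y{\left(v \right)},-115 \right)}}{B} = \frac{72 + 204 \left(-13\right) \left(-115\right)}{\frac{221}{54283}} = \left(72 + 304980\right) \frac{54283}{221} = 305052 \cdot \frac{54283}{221} = \frac{16559137716}{221}$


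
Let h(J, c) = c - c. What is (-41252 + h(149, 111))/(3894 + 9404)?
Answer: -20626/6649 ≈ -3.1021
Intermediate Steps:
h(J, c) = 0
(-41252 + h(149, 111))/(3894 + 9404) = (-41252 + 0)/(3894 + 9404) = -41252/13298 = -41252*1/13298 = -20626/6649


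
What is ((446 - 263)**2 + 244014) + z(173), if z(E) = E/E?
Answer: 277504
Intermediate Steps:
z(E) = 1
((446 - 263)**2 + 244014) + z(173) = ((446 - 263)**2 + 244014) + 1 = (183**2 + 244014) + 1 = (33489 + 244014) + 1 = 277503 + 1 = 277504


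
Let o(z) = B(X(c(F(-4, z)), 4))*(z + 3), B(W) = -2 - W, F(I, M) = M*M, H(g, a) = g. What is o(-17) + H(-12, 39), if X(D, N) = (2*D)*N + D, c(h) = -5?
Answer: -614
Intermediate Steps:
F(I, M) = M²
X(D, N) = D + 2*D*N (X(D, N) = 2*D*N + D = D + 2*D*N)
o(z) = 129 + 43*z (o(z) = (-2 - (-5)*(1 + 2*4))*(z + 3) = (-2 - (-5)*(1 + 8))*(3 + z) = (-2 - (-5)*9)*(3 + z) = (-2 - 1*(-45))*(3 + z) = (-2 + 45)*(3 + z) = 43*(3 + z) = 129 + 43*z)
o(-17) + H(-12, 39) = (129 + 43*(-17)) - 12 = (129 - 731) - 12 = -602 - 12 = -614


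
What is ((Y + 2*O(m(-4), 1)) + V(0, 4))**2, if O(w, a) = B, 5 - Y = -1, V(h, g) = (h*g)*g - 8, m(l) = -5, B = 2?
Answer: 4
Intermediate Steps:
V(h, g) = -8 + h*g**2 (V(h, g) = (g*h)*g - 8 = h*g**2 - 8 = -8 + h*g**2)
Y = 6 (Y = 5 - 1*(-1) = 5 + 1 = 6)
O(w, a) = 2
((Y + 2*O(m(-4), 1)) + V(0, 4))**2 = ((6 + 2*2) + (-8 + 0*4**2))**2 = ((6 + 4) + (-8 + 0*16))**2 = (10 + (-8 + 0))**2 = (10 - 8)**2 = 2**2 = 4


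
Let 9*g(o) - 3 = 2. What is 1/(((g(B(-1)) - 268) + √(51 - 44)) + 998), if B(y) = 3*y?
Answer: 59175/43230058 - 81*√7/43230058 ≈ 0.0013639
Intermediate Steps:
g(o) = 5/9 (g(o) = ⅓ + (⅑)*2 = ⅓ + 2/9 = 5/9)
1/(((g(B(-1)) - 268) + √(51 - 44)) + 998) = 1/(((5/9 - 268) + √(51 - 44)) + 998) = 1/((-2407/9 + √7) + 998) = 1/(6575/9 + √7)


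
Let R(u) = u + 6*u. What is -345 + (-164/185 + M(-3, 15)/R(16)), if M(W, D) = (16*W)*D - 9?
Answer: -7301633/20720 ≈ -352.40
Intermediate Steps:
R(u) = 7*u
M(W, D) = -9 + 16*D*W (M(W, D) = 16*D*W - 9 = -9 + 16*D*W)
-345 + (-164/185 + M(-3, 15)/R(16)) = -345 + (-164/185 + (-9 + 16*15*(-3))/((7*16))) = -345 + (-164*1/185 + (-9 - 720)/112) = -345 + (-164/185 - 729*1/112) = -345 + (-164/185 - 729/112) = -345 - 153233/20720 = -7301633/20720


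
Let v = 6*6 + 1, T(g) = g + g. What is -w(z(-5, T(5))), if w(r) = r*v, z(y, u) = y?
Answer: 185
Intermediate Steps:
T(g) = 2*g
v = 37 (v = 36 + 1 = 37)
w(r) = 37*r (w(r) = r*37 = 37*r)
-w(z(-5, T(5))) = -37*(-5) = -1*(-185) = 185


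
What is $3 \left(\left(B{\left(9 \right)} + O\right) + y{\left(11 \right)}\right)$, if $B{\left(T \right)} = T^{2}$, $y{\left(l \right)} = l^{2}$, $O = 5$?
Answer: $621$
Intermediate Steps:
$3 \left(\left(B{\left(9 \right)} + O\right) + y{\left(11 \right)}\right) = 3 \left(\left(9^{2} + 5\right) + 11^{2}\right) = 3 \left(\left(81 + 5\right) + 121\right) = 3 \left(86 + 121\right) = 3 \cdot 207 = 621$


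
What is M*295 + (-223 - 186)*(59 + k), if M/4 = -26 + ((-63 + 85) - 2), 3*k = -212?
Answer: -6925/3 ≈ -2308.3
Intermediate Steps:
k = -212/3 (k = (⅓)*(-212) = -212/3 ≈ -70.667)
M = -24 (M = 4*(-26 + ((-63 + 85) - 2)) = 4*(-26 + (22 - 2)) = 4*(-26 + 20) = 4*(-6) = -24)
M*295 + (-223 - 186)*(59 + k) = -24*295 + (-223 - 186)*(59 - 212/3) = -7080 - 409*(-35/3) = -7080 + 14315/3 = -6925/3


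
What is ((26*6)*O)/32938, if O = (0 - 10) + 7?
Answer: -234/16469 ≈ -0.014209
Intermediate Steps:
O = -3 (O = -10 + 7 = -3)
((26*6)*O)/32938 = ((26*6)*(-3))/32938 = (156*(-3))*(1/32938) = -468*1/32938 = -234/16469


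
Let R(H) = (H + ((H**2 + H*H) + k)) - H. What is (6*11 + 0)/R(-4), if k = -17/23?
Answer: 1518/719 ≈ 2.1113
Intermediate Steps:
k = -17/23 (k = -17*1/23 = -17/23 ≈ -0.73913)
R(H) = -17/23 + 2*H**2 (R(H) = (H + ((H**2 + H*H) - 17/23)) - H = (H + ((H**2 + H**2) - 17/23)) - H = (H + (2*H**2 - 17/23)) - H = (H + (-17/23 + 2*H**2)) - H = (-17/23 + H + 2*H**2) - H = -17/23 + 2*H**2)
(6*11 + 0)/R(-4) = (6*11 + 0)/(-17/23 + 2*(-4)**2) = (66 + 0)/(-17/23 + 2*16) = 66/(-17/23 + 32) = 66/(719/23) = 66*(23/719) = 1518/719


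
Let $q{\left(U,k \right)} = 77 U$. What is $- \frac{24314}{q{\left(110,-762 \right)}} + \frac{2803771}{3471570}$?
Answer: $- \frac{6065981261}{2940419790} \approx -2.063$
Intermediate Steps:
$- \frac{24314}{q{\left(110,-762 \right)}} + \frac{2803771}{3471570} = - \frac{24314}{77 \cdot 110} + \frac{2803771}{3471570} = - \frac{24314}{8470} + 2803771 \cdot \frac{1}{3471570} = \left(-24314\right) \frac{1}{8470} + \frac{2803771}{3471570} = - \frac{12157}{4235} + \frac{2803771}{3471570} = - \frac{6065981261}{2940419790}$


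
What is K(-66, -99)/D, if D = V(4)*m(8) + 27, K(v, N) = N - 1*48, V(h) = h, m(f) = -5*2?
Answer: 147/13 ≈ 11.308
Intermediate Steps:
m(f) = -10
K(v, N) = -48 + N (K(v, N) = N - 48 = -48 + N)
D = -13 (D = 4*(-10) + 27 = -40 + 27 = -13)
K(-66, -99)/D = (-48 - 99)/(-13) = -147*(-1/13) = 147/13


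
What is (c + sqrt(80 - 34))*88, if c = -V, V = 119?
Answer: -10472 + 88*sqrt(46) ≈ -9875.2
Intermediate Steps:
c = -119 (c = -1*119 = -119)
(c + sqrt(80 - 34))*88 = (-119 + sqrt(80 - 34))*88 = (-119 + sqrt(46))*88 = -10472 + 88*sqrt(46)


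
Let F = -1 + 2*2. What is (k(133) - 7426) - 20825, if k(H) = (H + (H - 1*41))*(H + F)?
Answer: 2349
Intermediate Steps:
F = 3 (F = -1 + 4 = 3)
k(H) = (-41 + 2*H)*(3 + H) (k(H) = (H + (H - 1*41))*(H + 3) = (H + (H - 41))*(3 + H) = (H + (-41 + H))*(3 + H) = (-41 + 2*H)*(3 + H))
(k(133) - 7426) - 20825 = ((-123 - 35*133 + 2*133²) - 7426) - 20825 = ((-123 - 4655 + 2*17689) - 7426) - 20825 = ((-123 - 4655 + 35378) - 7426) - 20825 = (30600 - 7426) - 20825 = 23174 - 20825 = 2349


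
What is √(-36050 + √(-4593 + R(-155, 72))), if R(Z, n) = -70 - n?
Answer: √(-36050 + I*√4735) ≈ 0.181 + 189.87*I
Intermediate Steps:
√(-36050 + √(-4593 + R(-155, 72))) = √(-36050 + √(-4593 + (-70 - 1*72))) = √(-36050 + √(-4593 + (-70 - 72))) = √(-36050 + √(-4593 - 142)) = √(-36050 + √(-4735)) = √(-36050 + I*√4735)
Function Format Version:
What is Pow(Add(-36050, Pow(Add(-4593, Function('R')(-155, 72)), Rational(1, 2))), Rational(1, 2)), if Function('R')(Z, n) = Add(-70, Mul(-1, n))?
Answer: Pow(Add(-36050, Mul(I, Pow(4735, Rational(1, 2)))), Rational(1, 2)) ≈ Add(0.181, Mul(189.87, I))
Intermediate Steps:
Pow(Add(-36050, Pow(Add(-4593, Function('R')(-155, 72)), Rational(1, 2))), Rational(1, 2)) = Pow(Add(-36050, Pow(Add(-4593, Add(-70, Mul(-1, 72))), Rational(1, 2))), Rational(1, 2)) = Pow(Add(-36050, Pow(Add(-4593, Add(-70, -72)), Rational(1, 2))), Rational(1, 2)) = Pow(Add(-36050, Pow(Add(-4593, -142), Rational(1, 2))), Rational(1, 2)) = Pow(Add(-36050, Pow(-4735, Rational(1, 2))), Rational(1, 2)) = Pow(Add(-36050, Mul(I, Pow(4735, Rational(1, 2)))), Rational(1, 2))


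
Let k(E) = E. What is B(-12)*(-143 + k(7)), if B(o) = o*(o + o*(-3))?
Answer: 39168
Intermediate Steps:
B(o) = -2*o**2 (B(o) = o*(o - 3*o) = o*(-2*o) = -2*o**2)
B(-12)*(-143 + k(7)) = (-2*(-12)**2)*(-143 + 7) = -2*144*(-136) = -288*(-136) = 39168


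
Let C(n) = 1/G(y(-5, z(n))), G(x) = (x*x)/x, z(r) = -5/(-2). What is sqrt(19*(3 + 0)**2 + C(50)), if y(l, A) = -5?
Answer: sqrt(4270)/5 ≈ 13.069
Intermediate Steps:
z(r) = 5/2 (z(r) = -5*(-1/2) = 5/2)
G(x) = x (G(x) = x**2/x = x)
C(n) = -1/5 (C(n) = 1/(-5) = -1/5)
sqrt(19*(3 + 0)**2 + C(50)) = sqrt(19*(3 + 0)**2 - 1/5) = sqrt(19*3**2 - 1/5) = sqrt(19*9 - 1/5) = sqrt(171 - 1/5) = sqrt(854/5) = sqrt(4270)/5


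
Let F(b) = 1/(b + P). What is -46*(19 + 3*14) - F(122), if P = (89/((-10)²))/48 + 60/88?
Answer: -18178945474/6478579 ≈ -2806.0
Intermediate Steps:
P = 36979/52800 (P = (89/100)*(1/48) + 60*(1/88) = (89*(1/100))*(1/48) + 15/22 = (89/100)*(1/48) + 15/22 = 89/4800 + 15/22 = 36979/52800 ≈ 0.70036)
F(b) = 1/(36979/52800 + b) (F(b) = 1/(b + 36979/52800) = 1/(36979/52800 + b))
-46*(19 + 3*14) - F(122) = -46*(19 + 3*14) - 52800/(36979 + 52800*122) = -46*(19 + 42) - 52800/(36979 + 6441600) = -46*61 - 52800/6478579 = -2806 - 52800/6478579 = -18178945474/6478579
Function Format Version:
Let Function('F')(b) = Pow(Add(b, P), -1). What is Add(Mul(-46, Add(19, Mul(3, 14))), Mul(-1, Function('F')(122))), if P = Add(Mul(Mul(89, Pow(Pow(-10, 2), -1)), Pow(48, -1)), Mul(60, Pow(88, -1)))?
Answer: Rational(-18178945474, 6478579) ≈ -2806.0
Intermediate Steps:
P = Rational(36979, 52800) (P = Add(Mul(Mul(89, Pow(100, -1)), Rational(1, 48)), Mul(60, Rational(1, 88))) = Add(Mul(Mul(89, Rational(1, 100)), Rational(1, 48)), Rational(15, 22)) = Add(Mul(Rational(89, 100), Rational(1, 48)), Rational(15, 22)) = Add(Rational(89, 4800), Rational(15, 22)) = Rational(36979, 52800) ≈ 0.70036)
Function('F')(b) = Pow(Add(Rational(36979, 52800), b), -1) (Function('F')(b) = Pow(Add(b, Rational(36979, 52800)), -1) = Pow(Add(Rational(36979, 52800), b), -1))
Add(Mul(-46, Add(19, Mul(3, 14))), Mul(-1, Function('F')(122))) = Add(Mul(-46, Add(19, Mul(3, 14))), Mul(-1, Mul(52800, Pow(Add(36979, Mul(52800, 122)), -1)))) = Add(Mul(-46, Add(19, 42)), Mul(-1, Mul(52800, Pow(Add(36979, 6441600), -1)))) = Add(Mul(-46, 61), Mul(-1, Mul(52800, Pow(6478579, -1)))) = Add(-2806, Mul(-1, Mul(52800, Rational(1, 6478579)))) = Add(-2806, Mul(-1, Rational(52800, 6478579))) = Add(-2806, Rational(-52800, 6478579)) = Rational(-18178945474, 6478579)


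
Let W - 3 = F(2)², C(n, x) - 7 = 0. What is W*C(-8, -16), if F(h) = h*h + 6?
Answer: 721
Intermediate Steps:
F(h) = 6 + h² (F(h) = h² + 6 = 6 + h²)
C(n, x) = 7 (C(n, x) = 7 + 0 = 7)
W = 103 (W = 3 + (6 + 2²)² = 3 + (6 + 4)² = 3 + 10² = 3 + 100 = 103)
W*C(-8, -16) = 103*7 = 721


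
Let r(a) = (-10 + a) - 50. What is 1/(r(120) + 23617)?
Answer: 1/23677 ≈ 4.2235e-5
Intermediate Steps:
r(a) = -60 + a
1/(r(120) + 23617) = 1/((-60 + 120) + 23617) = 1/(60 + 23617) = 1/23677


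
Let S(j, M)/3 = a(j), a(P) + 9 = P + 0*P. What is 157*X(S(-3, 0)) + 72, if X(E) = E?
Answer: -5580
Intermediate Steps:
a(P) = -9 + P (a(P) = -9 + (P + 0*P) = -9 + (P + 0) = -9 + P)
S(j, M) = -27 + 3*j (S(j, M) = 3*(-9 + j) = -27 + 3*j)
157*X(S(-3, 0)) + 72 = 157*(-27 + 3*(-3)) + 72 = 157*(-27 - 9) + 72 = 157*(-36) + 72 = -5652 + 72 = -5580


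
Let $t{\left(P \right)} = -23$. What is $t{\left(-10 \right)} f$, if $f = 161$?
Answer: $-3703$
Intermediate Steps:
$t{\left(-10 \right)} f = \left(-23\right) 161 = -3703$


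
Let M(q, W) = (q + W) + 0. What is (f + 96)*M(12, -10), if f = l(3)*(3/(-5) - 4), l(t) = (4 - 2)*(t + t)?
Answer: 408/5 ≈ 81.600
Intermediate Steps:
l(t) = 4*t (l(t) = 2*(2*t) = 4*t)
M(q, W) = W + q (M(q, W) = (W + q) + 0 = W + q)
f = -276/5 (f = (4*3)*(3/(-5) - 4) = 12*(3*(-1/5) - 4) = 12*(-3/5 - 4) = 12*(-23/5) = -276/5 ≈ -55.200)
(f + 96)*M(12, -10) = (-276/5 + 96)*(-10 + 12) = (204/5)*2 = 408/5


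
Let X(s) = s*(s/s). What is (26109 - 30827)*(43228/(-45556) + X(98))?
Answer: -744982310/1627 ≈ -4.5789e+5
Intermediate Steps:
X(s) = s (X(s) = s*1 = s)
(26109 - 30827)*(43228/(-45556) + X(98)) = (26109 - 30827)*(43228/(-45556) + 98) = -4718*(43228*(-1/45556) + 98) = -4718*(-10807/11389 + 98) = -4718*1105315/11389 = -744982310/1627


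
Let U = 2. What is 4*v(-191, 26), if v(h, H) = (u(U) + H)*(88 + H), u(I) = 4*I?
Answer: 15504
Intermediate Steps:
v(h, H) = (8 + H)*(88 + H) (v(h, H) = (4*2 + H)*(88 + H) = (8 + H)*(88 + H))
4*v(-191, 26) = 4*(704 + 26² + 96*26) = 4*(704 + 676 + 2496) = 4*3876 = 15504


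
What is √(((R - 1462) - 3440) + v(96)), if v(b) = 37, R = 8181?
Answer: 2*√829 ≈ 57.585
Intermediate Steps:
√(((R - 1462) - 3440) + v(96)) = √(((8181 - 1462) - 3440) + 37) = √((6719 - 3440) + 37) = √(3279 + 37) = √3316 = 2*√829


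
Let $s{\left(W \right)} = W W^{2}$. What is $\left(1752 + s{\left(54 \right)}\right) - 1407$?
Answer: $157809$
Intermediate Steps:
$s{\left(W \right)} = W^{3}$
$\left(1752 + s{\left(54 \right)}\right) - 1407 = \left(1752 + 54^{3}\right) - 1407 = \left(1752 + 157464\right) - 1407 = 159216 - 1407 = 157809$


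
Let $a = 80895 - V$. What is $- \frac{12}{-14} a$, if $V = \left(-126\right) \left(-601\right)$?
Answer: $\frac{31014}{7} \approx 4430.6$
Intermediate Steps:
$V = 75726$
$a = 5169$ ($a = 80895 - 75726 = 5169$)
$- \frac{12}{-14} a = - \frac{12}{-14} \cdot 5169 = \left(-12\right) \left(- \frac{1}{14}\right) 5169 = \frac{6}{7} \cdot 5169 = \frac{31014}{7}$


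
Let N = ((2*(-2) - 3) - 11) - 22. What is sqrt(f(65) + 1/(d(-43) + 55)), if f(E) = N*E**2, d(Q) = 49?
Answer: I*sqrt(456975974)/52 ≈ 411.1*I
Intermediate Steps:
N = -40 (N = ((-4 - 3) - 11) - 22 = (-7 - 11) - 22 = -18 - 22 = -40)
f(E) = -40*E**2
sqrt(f(65) + 1/(d(-43) + 55)) = sqrt(-40*65**2 + 1/(49 + 55)) = sqrt(-40*4225 + 1/104) = sqrt(-169000 + 1/104) = sqrt(-17575999/104) = I*sqrt(456975974)/52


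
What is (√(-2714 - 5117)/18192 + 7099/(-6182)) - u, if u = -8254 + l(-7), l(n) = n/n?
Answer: 51012947/6182 + I*√7831/18192 ≈ 8251.9 + 0.0048644*I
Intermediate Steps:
l(n) = 1
u = -8253 (u = -8254 + 1 = -8253)
(√(-2714 - 5117)/18192 + 7099/(-6182)) - u = (√(-2714 - 5117)/18192 + 7099/(-6182)) - 1*(-8253) = (√(-7831)*(1/18192) + 7099*(-1/6182)) + 8253 = ((I*√7831)*(1/18192) - 7099/6182) + 8253 = (I*√7831/18192 - 7099/6182) + 8253 = (-7099/6182 + I*√7831/18192) + 8253 = 51012947/6182 + I*√7831/18192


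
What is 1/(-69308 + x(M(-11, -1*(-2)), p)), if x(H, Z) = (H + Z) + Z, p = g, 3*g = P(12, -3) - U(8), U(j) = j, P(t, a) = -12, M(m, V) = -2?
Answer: -3/207970 ≈ -1.4425e-5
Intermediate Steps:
g = -20/3 (g = (-12 - 1*8)/3 = (-12 - 8)/3 = (⅓)*(-20) = -20/3 ≈ -6.6667)
p = -20/3 ≈ -6.6667
x(H, Z) = H + 2*Z
1/(-69308 + x(M(-11, -1*(-2)), p)) = 1/(-69308 + (-2 + 2*(-20/3))) = 1/(-69308 + (-2 - 40/3)) = 1/(-69308 - 46/3) = 1/(-207970/3) = -3/207970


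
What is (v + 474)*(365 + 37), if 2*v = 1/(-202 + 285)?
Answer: 15815685/83 ≈ 1.9055e+5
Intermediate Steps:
v = 1/166 (v = 1/(2*(-202 + 285)) = (½)/83 = (½)*(1/83) = 1/166 ≈ 0.0060241)
(v + 474)*(365 + 37) = (1/166 + 474)*(365 + 37) = (78685/166)*402 = 15815685/83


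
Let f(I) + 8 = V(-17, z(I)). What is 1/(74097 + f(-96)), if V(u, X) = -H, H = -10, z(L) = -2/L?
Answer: 1/74099 ≈ 1.3495e-5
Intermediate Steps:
V(u, X) = 10 (V(u, X) = -1*(-10) = 10)
f(I) = 2 (f(I) = -8 + 10 = 2)
1/(74097 + f(-96)) = 1/(74097 + 2) = 1/74099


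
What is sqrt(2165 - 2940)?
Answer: 5*I*sqrt(31) ≈ 27.839*I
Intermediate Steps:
sqrt(2165 - 2940) = sqrt(-775) = 5*I*sqrt(31)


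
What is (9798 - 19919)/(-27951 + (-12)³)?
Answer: 10121/29679 ≈ 0.34102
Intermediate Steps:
(9798 - 19919)/(-27951 + (-12)³) = -10121/(-27951 - 1728) = -10121/(-29679) = -10121*(-1/29679) = 10121/29679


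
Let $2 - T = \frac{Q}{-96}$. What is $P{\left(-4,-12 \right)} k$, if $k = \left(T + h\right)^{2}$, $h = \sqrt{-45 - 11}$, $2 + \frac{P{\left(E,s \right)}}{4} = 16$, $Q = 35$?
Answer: $- \frac{3251969}{1152} + \frac{1589 i \sqrt{14}}{3} \approx -2822.9 + 1981.8 i$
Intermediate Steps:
$P{\left(E,s \right)} = 56$ ($P{\left(E,s \right)} = -8 + 4 \cdot 16 = -8 + 64 = 56$)
$h = 2 i \sqrt{14}$ ($h = \sqrt{-56} = 2 i \sqrt{14} \approx 7.4833 i$)
$T = \frac{227}{96}$ ($T = 2 - \frac{35}{-96} = 2 - 35 \left(- \frac{1}{96}\right) = 2 - - \frac{35}{96} = 2 + \frac{35}{96} = \frac{227}{96} \approx 2.3646$)
$k = \left(\frac{227}{96} + 2 i \sqrt{14}\right)^{2} \approx -50.409 + 35.39 i$
$P{\left(-4,-12 \right)} k = 56 \left(- \frac{464567}{9216} + \frac{227 i \sqrt{14}}{24}\right) = - \frac{3251969}{1152} + \frac{1589 i \sqrt{14}}{3}$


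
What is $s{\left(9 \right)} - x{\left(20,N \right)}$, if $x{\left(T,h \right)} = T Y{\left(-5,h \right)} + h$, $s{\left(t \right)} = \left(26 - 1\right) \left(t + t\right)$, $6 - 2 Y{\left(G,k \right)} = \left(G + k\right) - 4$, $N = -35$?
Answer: $-15$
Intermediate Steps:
$Y{\left(G,k \right)} = 5 - \frac{G}{2} - \frac{k}{2}$ ($Y{\left(G,k \right)} = 3 - \frac{\left(G + k\right) - 4}{2} = 3 - \frac{-4 + G + k}{2} = 3 - \left(-2 + \frac{G}{2} + \frac{k}{2}\right) = 5 - \frac{G}{2} - \frac{k}{2}$)
$s{\left(t \right)} = 50 t$ ($s{\left(t \right)} = 25 \cdot 2 t = 50 t$)
$x{\left(T,h \right)} = h + T \left(\frac{15}{2} - \frac{h}{2}\right)$ ($x{\left(T,h \right)} = T \left(5 - - \frac{5}{2} - \frac{h}{2}\right) + h = T \left(5 + \frac{5}{2} - \frac{h}{2}\right) + h = T \left(\frac{15}{2} - \frac{h}{2}\right) + h = h + T \left(\frac{15}{2} - \frac{h}{2}\right)$)
$s{\left(9 \right)} - x{\left(20,N \right)} = 50 \cdot 9 - \left(-35 - 10 \left(-15 - 35\right)\right) = 450 - \left(-35 - 10 \left(-50\right)\right) = 450 - \left(-35 + 500\right) = 450 - 465 = -15$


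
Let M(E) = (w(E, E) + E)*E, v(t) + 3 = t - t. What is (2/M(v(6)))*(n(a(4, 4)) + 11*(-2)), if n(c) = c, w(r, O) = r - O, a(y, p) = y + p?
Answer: -28/9 ≈ -3.1111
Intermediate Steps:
a(y, p) = p + y
v(t) = -3 (v(t) = -3 + (t - t) = -3 + 0 = -3)
M(E) = E**2 (M(E) = ((E - E) + E)*E = (0 + E)*E = E*E = E**2)
(2/M(v(6)))*(n(a(4, 4)) + 11*(-2)) = (2/((-3)**2))*((4 + 4) + 11*(-2)) = (2/9)*(8 - 22) = (2*(1/9))*(-14) = (2/9)*(-14) = -28/9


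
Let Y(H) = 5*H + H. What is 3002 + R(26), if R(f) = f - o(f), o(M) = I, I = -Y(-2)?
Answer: 3016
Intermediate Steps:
Y(H) = 6*H
I = 12 (I = -6*(-2) = -1*(-12) = 12)
o(M) = 12
R(f) = -12 + f (R(f) = f - 1*12 = f - 12 = -12 + f)
3002 + R(26) = 3002 + (-12 + 26) = 3002 + 14 = 3016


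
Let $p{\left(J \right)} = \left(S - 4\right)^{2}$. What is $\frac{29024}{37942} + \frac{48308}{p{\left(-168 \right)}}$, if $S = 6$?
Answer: $\frac{229127279}{18971} \approx 12078.0$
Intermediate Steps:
$p{\left(J \right)} = 4$ ($p{\left(J \right)} = \left(6 - 4\right)^{2} = 2^{2} = 4$)
$\frac{29024}{37942} + \frac{48308}{p{\left(-168 \right)}} = \frac{29024}{37942} + \frac{48308}{4} = 29024 \cdot \frac{1}{37942} + 48308 \cdot \frac{1}{4} = \frac{14512}{18971} + 12077 = \frac{229127279}{18971}$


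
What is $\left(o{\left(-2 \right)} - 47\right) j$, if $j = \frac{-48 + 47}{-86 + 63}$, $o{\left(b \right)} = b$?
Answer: $- \frac{49}{23} \approx -2.1304$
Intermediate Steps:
$j = \frac{1}{23}$ ($j = - \frac{1}{-23} = \left(-1\right) \left(- \frac{1}{23}\right) = \frac{1}{23} \approx 0.043478$)
$\left(o{\left(-2 \right)} - 47\right) j = \left(-2 - 47\right) \frac{1}{23} = \left(-49\right) \frac{1}{23} = - \frac{49}{23}$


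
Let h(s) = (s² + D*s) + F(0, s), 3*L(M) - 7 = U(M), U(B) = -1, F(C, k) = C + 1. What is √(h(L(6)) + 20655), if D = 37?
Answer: √20734 ≈ 143.99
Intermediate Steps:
F(C, k) = 1 + C
L(M) = 2 (L(M) = 7/3 + (⅓)*(-1) = 7/3 - ⅓ = 2)
h(s) = 1 + s² + 37*s (h(s) = (s² + 37*s) + (1 + 0) = (s² + 37*s) + 1 = 1 + s² + 37*s)
√(h(L(6)) + 20655) = √((1 + 2² + 37*2) + 20655) = √((1 + 4 + 74) + 20655) = √(79 + 20655) = √20734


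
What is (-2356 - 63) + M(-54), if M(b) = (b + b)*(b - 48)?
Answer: 8597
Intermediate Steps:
M(b) = 2*b*(-48 + b) (M(b) = (2*b)*(-48 + b) = 2*b*(-48 + b))
(-2356 - 63) + M(-54) = (-2356 - 63) + 2*(-54)*(-48 - 54) = -2419 + 2*(-54)*(-102) = -2419 + 11016 = 8597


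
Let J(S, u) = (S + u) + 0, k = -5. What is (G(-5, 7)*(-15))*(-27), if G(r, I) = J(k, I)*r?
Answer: -4050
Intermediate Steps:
J(S, u) = S + u
G(r, I) = r*(-5 + I) (G(r, I) = (-5 + I)*r = r*(-5 + I))
(G(-5, 7)*(-15))*(-27) = (-5*(-5 + 7)*(-15))*(-27) = (-5*2*(-15))*(-27) = -10*(-15)*(-27) = 150*(-27) = -4050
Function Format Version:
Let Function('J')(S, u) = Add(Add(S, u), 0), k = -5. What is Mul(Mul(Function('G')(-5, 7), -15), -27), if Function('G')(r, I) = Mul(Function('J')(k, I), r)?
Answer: -4050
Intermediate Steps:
Function('J')(S, u) = Add(S, u)
Function('G')(r, I) = Mul(r, Add(-5, I)) (Function('G')(r, I) = Mul(Add(-5, I), r) = Mul(r, Add(-5, I)))
Mul(Mul(Function('G')(-5, 7), -15), -27) = Mul(Mul(Mul(-5, Add(-5, 7)), -15), -27) = Mul(Mul(Mul(-5, 2), -15), -27) = Mul(Mul(-10, -15), -27) = Mul(150, -27) = -4050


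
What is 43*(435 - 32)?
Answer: 17329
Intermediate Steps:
43*(435 - 32) = 43*403 = 17329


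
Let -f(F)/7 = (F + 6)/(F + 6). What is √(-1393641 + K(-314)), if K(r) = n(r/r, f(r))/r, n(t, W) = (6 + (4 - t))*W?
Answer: 3*I*√15267489806/314 ≈ 1180.5*I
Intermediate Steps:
f(F) = -7 (f(F) = -7*(F + 6)/(F + 6) = -7*(6 + F)/(6 + F) = -7*1 = -7)
n(t, W) = W*(10 - t) (n(t, W) = (10 - t)*W = W*(10 - t))
K(r) = -63/r (K(r) = (-7*(10 - r/r))/r = (-7*(10 - 1*1))/r = (-7*(10 - 1))/r = (-7*9)/r = -63/r)
√(-1393641 + K(-314)) = √(-1393641 - 63/(-314)) = √(-1393641 - 63*(-1/314)) = √(-1393641 + 63/314) = √(-437603211/314) = 3*I*√15267489806/314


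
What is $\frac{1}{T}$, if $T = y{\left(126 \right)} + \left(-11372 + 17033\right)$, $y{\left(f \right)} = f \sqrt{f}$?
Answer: $\frac{629}{3338505} - \frac{14 \sqrt{14}}{1112835} \approx 0.00014134$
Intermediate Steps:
$y{\left(f \right)} = f^{\frac{3}{2}}$
$T = 5661 + 378 \sqrt{14}$ ($T = 126^{\frac{3}{2}} + \left(-11372 + 17033\right) = 378 \sqrt{14} + 5661 = 5661 + 378 \sqrt{14} \approx 7075.3$)
$\frac{1}{T} = \frac{1}{5661 + 378 \sqrt{14}}$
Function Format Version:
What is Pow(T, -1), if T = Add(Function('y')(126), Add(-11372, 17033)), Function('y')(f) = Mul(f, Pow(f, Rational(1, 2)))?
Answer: Add(Rational(629, 3338505), Mul(Rational(-14, 1112835), Pow(14, Rational(1, 2)))) ≈ 0.00014134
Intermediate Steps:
Function('y')(f) = Pow(f, Rational(3, 2))
T = Add(5661, Mul(378, Pow(14, Rational(1, 2)))) (T = Add(Pow(126, Rational(3, 2)), Add(-11372, 17033)) = Add(Mul(378, Pow(14, Rational(1, 2))), 5661) = Add(5661, Mul(378, Pow(14, Rational(1, 2)))) ≈ 7075.3)
Pow(T, -1) = Pow(Add(5661, Mul(378, Pow(14, Rational(1, 2)))), -1)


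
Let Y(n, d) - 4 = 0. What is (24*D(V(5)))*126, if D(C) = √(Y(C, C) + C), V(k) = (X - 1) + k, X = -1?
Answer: 3024*√7 ≈ 8000.8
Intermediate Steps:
Y(n, d) = 4 (Y(n, d) = 4 + 0 = 4)
V(k) = -2 + k (V(k) = (-1 - 1) + k = -2 + k)
D(C) = √(4 + C)
(24*D(V(5)))*126 = (24*√(4 + (-2 + 5)))*126 = (24*√(4 + 3))*126 = (24*√7)*126 = 3024*√7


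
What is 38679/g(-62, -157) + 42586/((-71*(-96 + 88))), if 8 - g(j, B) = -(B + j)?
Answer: -6492013/59924 ≈ -108.34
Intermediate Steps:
g(j, B) = 8 + B + j (g(j, B) = 8 - (-1)*(B + j) = 8 - (-B - j) = 8 + (B + j) = 8 + B + j)
38679/g(-62, -157) + 42586/((-71*(-96 + 88))) = 38679/(8 - 157 - 62) + 42586/((-71*(-96 + 88))) = 38679/(-211) + 42586/((-71*(-8))) = 38679*(-1/211) + 42586/568 = -38679/211 + 42586*(1/568) = -38679/211 + 21293/284 = -6492013/59924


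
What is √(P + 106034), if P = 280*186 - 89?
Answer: 35*√129 ≈ 397.52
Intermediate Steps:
P = 51991 (P = 52080 - 89 = 51991)
√(P + 106034) = √(51991 + 106034) = √158025 = 35*√129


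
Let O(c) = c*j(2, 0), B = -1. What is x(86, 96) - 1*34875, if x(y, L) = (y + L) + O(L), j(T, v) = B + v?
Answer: -34789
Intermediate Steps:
j(T, v) = -1 + v
O(c) = -c (O(c) = c*(-1 + 0) = c*(-1) = -c)
x(y, L) = y (x(y, L) = (y + L) - L = (L + y) - L = y)
x(86, 96) - 1*34875 = 86 - 1*34875 = 86 - 34875 = -34789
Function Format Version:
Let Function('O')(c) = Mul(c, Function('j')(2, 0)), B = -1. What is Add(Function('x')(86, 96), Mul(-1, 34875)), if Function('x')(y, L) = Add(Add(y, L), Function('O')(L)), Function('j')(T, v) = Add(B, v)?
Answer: -34789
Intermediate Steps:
Function('j')(T, v) = Add(-1, v)
Function('O')(c) = Mul(-1, c) (Function('O')(c) = Mul(c, Add(-1, 0)) = Mul(c, -1) = Mul(-1, c))
Function('x')(y, L) = y (Function('x')(y, L) = Add(Add(y, L), Mul(-1, L)) = Add(Add(L, y), Mul(-1, L)) = y)
Add(Function('x')(86, 96), Mul(-1, 34875)) = Add(86, Mul(-1, 34875)) = Add(86, -34875) = -34789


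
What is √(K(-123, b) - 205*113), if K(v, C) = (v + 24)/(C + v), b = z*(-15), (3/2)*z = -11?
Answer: I*√3913598/13 ≈ 152.18*I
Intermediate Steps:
z = -22/3 (z = (⅔)*(-11) = -22/3 ≈ -7.3333)
b = 110 (b = -22/3*(-15) = 110)
K(v, C) = (24 + v)/(C + v)
√(K(-123, b) - 205*113) = √((24 - 123)/(110 - 123) - 205*113) = √(-99/(-13) - 23165) = √(-1/13*(-99) - 23165) = √(99/13 - 23165) = √(-301046/13) = I*√3913598/13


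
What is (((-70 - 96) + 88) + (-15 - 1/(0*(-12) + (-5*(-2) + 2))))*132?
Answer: -12287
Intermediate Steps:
(((-70 - 96) + 88) + (-15 - 1/(0*(-12) + (-5*(-2) + 2))))*132 = ((-166 + 88) + (-15 - 1/(0 + (10 + 2))))*132 = (-78 + (-15 - 1/(0 + 12)))*132 = (-78 + (-15 - 1/12))*132 = (-78 - 181/12)*132 = -1117/12*132 = -12287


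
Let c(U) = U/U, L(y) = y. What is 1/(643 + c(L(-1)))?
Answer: 1/644 ≈ 0.0015528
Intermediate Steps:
c(U) = 1
1/(643 + c(L(-1))) = 1/(643 + 1) = 1/644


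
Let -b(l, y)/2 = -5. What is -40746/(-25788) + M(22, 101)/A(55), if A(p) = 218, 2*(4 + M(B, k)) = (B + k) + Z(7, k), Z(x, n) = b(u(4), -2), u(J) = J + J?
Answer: 1749063/936964 ≈ 1.8667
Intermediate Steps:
u(J) = 2*J
b(l, y) = 10 (b(l, y) = -2*(-5) = 10)
Z(x, n) = 10
M(B, k) = 1 + B/2 + k/2 (M(B, k) = -4 + ((B + k) + 10)/2 = -4 + (10 + B + k)/2 = -4 + (5 + B/2 + k/2) = 1 + B/2 + k/2)
-40746/(-25788) + M(22, 101)/A(55) = -40746/(-25788) + (1 + (1/2)*22 + (1/2)*101)/218 = -40746*(-1/25788) + (1 + 11 + 101/2)*(1/218) = 6791/4298 + (125/2)*(1/218) = 6791/4298 + 125/436 = 1749063/936964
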